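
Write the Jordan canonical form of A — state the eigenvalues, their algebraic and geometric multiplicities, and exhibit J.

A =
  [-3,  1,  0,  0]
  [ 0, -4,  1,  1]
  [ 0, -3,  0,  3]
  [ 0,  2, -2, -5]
J_3(-3) ⊕ J_1(-3)

The characteristic polynomial is
  det(x·I − A) = x^4 + 12*x^3 + 54*x^2 + 108*x + 81 = (x + 3)^4

Eigenvalues and multiplicities (the geometric multiplicity of λ is n − rank(A − λI), which equals the number of Jordan blocks for λ):
  λ = -3: algebraic multiplicity = 4, geometric multiplicity = 2

Determining the block sizes for each eigenvalue:
  λ = -3: with am = 4 and gm = 2, the partition is not yet determined (e.g. several partitions of 4 into 2 parts exist). Let N = A − (-3)·I. Computing rank(N^1) = 2, rank(N^2) = 1, rank(N^3) = 0; the number of blocks of size ≥ j is rank(N^{j−1}) − rank(N^j), giving [2, 1, 1]. So we have 1 block(s) of size 3, 1 block(s) of size 1 → block sizes [3, 1]

Assembling the blocks gives a Jordan form
J =
  [-3,  1,  0,  0]
  [ 0, -3,  1,  0]
  [ 0,  0, -3,  0]
  [ 0,  0,  0, -3]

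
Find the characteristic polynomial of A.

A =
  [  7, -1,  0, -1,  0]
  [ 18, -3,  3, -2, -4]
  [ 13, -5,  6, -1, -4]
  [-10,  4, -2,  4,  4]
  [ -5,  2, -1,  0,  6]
x^5 - 20*x^4 + 160*x^3 - 640*x^2 + 1280*x - 1024

Expanding det(x·I − A) (e.g. by cofactor expansion or by noting that A is similar to its Jordan form J, which has the same characteristic polynomial as A) gives
  χ_A(x) = x^5 - 20*x^4 + 160*x^3 - 640*x^2 + 1280*x - 1024
which factors as (x - 4)^5. The eigenvalues (with algebraic multiplicities) are λ = 4 with multiplicity 5.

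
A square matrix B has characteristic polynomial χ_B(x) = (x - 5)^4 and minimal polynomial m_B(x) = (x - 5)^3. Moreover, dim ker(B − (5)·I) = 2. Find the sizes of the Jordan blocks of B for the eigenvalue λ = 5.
Block sizes for λ = 5: [3, 1]

Step 1 — from the characteristic polynomial, algebraic multiplicity of λ = 5 is 4. From dim ker(B − (5)·I) = 2, there are exactly 2 Jordan blocks for λ = 5.
Step 2 — from the minimal polynomial, the factor (x − 5)^3 tells us the largest block for λ = 5 has size 3.
Step 3 — with total size 4, 2 blocks, and largest block 3, the block sizes (in nonincreasing order) are [3, 1].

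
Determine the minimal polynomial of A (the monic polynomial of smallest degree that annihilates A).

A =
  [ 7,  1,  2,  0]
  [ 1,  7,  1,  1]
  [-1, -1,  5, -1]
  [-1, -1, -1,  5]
x^3 - 18*x^2 + 108*x - 216

The characteristic polynomial is χ_A(x) = (x - 6)^4, so the eigenvalues are known. The minimal polynomial is
  m_A(x) = Π_λ (x − λ)^{k_λ}
where k_λ is the size of the *largest* Jordan block for λ (equivalently, the smallest k with (A − λI)^k v = 0 for every generalised eigenvector v of λ).

  λ = 6: largest Jordan block has size 3, contributing (x − 6)^3

So m_A(x) = (x - 6)^3 = x^3 - 18*x^2 + 108*x - 216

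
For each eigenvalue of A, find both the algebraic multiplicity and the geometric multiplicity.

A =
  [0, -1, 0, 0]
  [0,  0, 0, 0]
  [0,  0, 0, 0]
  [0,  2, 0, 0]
λ = 0: alg = 4, geom = 3

Step 1 — factor the characteristic polynomial to read off the algebraic multiplicities:
  χ_A(x) = x^4

Step 2 — compute geometric multiplicities via the rank-nullity identity g(λ) = n − rank(A − λI):
  rank(A − (0)·I) = 1, so dim ker(A − (0)·I) = n − 1 = 3

Summary:
  λ = 0: algebraic multiplicity = 4, geometric multiplicity = 3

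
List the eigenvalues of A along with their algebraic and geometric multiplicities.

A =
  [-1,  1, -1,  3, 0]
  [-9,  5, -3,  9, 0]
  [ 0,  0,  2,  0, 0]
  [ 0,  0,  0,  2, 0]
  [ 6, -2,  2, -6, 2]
λ = 2: alg = 5, geom = 4

Step 1 — factor the characteristic polynomial to read off the algebraic multiplicities:
  χ_A(x) = (x - 2)^5

Step 2 — compute geometric multiplicities via the rank-nullity identity g(λ) = n − rank(A − λI):
  rank(A − (2)·I) = 1, so dim ker(A − (2)·I) = n − 1 = 4

Summary:
  λ = 2: algebraic multiplicity = 5, geometric multiplicity = 4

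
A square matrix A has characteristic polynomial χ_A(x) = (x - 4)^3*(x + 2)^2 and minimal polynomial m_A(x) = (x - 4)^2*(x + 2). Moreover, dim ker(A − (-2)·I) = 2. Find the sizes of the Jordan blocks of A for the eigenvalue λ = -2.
Block sizes for λ = -2: [1, 1]

Step 1 — from the characteristic polynomial, algebraic multiplicity of λ = -2 is 2. From dim ker(A − (-2)·I) = 2, there are exactly 2 Jordan blocks for λ = -2.
Step 2 — from the minimal polynomial, the factor (x + 2) tells us the largest block for λ = -2 has size 1.
Step 3 — with total size 2, 2 blocks, and largest block 1, the block sizes (in nonincreasing order) are [1, 1].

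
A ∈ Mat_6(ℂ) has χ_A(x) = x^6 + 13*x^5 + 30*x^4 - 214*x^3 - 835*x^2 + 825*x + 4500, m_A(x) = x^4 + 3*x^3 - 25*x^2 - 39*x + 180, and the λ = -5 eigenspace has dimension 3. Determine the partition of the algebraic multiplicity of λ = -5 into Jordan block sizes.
Block sizes for λ = -5: [1, 1, 1]

Step 1 — from the characteristic polynomial, algebraic multiplicity of λ = -5 is 3. From dim ker(A − (-5)·I) = 3, there are exactly 3 Jordan blocks for λ = -5.
Step 2 — from the minimal polynomial, the factor (x + 5) tells us the largest block for λ = -5 has size 1.
Step 3 — with total size 3, 3 blocks, and largest block 1, the block sizes (in nonincreasing order) are [1, 1, 1].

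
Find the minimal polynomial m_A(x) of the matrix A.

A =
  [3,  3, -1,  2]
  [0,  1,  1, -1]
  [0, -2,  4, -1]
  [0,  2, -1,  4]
x^2 - 6*x + 9

The characteristic polynomial is χ_A(x) = (x - 3)^4, so the eigenvalues are known. The minimal polynomial is
  m_A(x) = Π_λ (x − λ)^{k_λ}
where k_λ is the size of the *largest* Jordan block for λ (equivalently, the smallest k with (A − λI)^k v = 0 for every generalised eigenvector v of λ).

  λ = 3: largest Jordan block has size 2, contributing (x − 3)^2

So m_A(x) = (x - 3)^2 = x^2 - 6*x + 9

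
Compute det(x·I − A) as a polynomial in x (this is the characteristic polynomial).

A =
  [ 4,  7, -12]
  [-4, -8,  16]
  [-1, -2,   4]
x^3

Expanding det(x·I − A) (e.g. by cofactor expansion or by noting that A is similar to its Jordan form J, which has the same characteristic polynomial as A) gives
  χ_A(x) = x^3
which factors as x^3. The eigenvalues (with algebraic multiplicities) are λ = 0 with multiplicity 3.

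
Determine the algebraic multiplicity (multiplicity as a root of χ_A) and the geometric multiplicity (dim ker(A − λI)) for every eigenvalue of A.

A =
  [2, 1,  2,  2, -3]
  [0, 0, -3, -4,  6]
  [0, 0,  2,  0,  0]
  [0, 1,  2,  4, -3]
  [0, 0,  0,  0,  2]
λ = 2: alg = 5, geom = 3

Step 1 — factor the characteristic polynomial to read off the algebraic multiplicities:
  χ_A(x) = (x - 2)^5

Step 2 — compute geometric multiplicities via the rank-nullity identity g(λ) = n − rank(A − λI):
  rank(A − (2)·I) = 2, so dim ker(A − (2)·I) = n − 2 = 3

Summary:
  λ = 2: algebraic multiplicity = 5, geometric multiplicity = 3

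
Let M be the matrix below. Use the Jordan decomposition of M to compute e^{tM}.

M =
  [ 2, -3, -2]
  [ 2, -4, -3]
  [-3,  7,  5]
e^{tM} =
  [t^2*exp(t)/2 + t*exp(t) + exp(t), -t^2*exp(t) - 3*t*exp(t), -t^2*exp(t)/2 - 2*t*exp(t)]
  [t^2*exp(t)/2 + 2*t*exp(t), -t^2*exp(t) - 5*t*exp(t) + exp(t), -t^2*exp(t)/2 - 3*t*exp(t)]
  [-t^2*exp(t)/2 - 3*t*exp(t), t^2*exp(t) + 7*t*exp(t), t^2*exp(t)/2 + 4*t*exp(t) + exp(t)]

Strategy: write M = P · J · P⁻¹ where J is a Jordan canonical form, so e^{tM} = P · e^{tJ} · P⁻¹, and e^{tJ} can be computed block-by-block.

M has Jordan form
J =
  [1, 1, 0]
  [0, 1, 1]
  [0, 0, 1]
(up to reordering of blocks).

Per-block formulas:
  For a 3×3 Jordan block J_3(1): exp(t · J_3(1)) = e^(1t)·(I + t·N + (t^2/2)·N^2), where N is the 3×3 nilpotent shift.

After assembling e^{tJ} and conjugating by P, we get:

e^{tM} =
  [t^2*exp(t)/2 + t*exp(t) + exp(t), -t^2*exp(t) - 3*t*exp(t), -t^2*exp(t)/2 - 2*t*exp(t)]
  [t^2*exp(t)/2 + 2*t*exp(t), -t^2*exp(t) - 5*t*exp(t) + exp(t), -t^2*exp(t)/2 - 3*t*exp(t)]
  [-t^2*exp(t)/2 - 3*t*exp(t), t^2*exp(t) + 7*t*exp(t), t^2*exp(t)/2 + 4*t*exp(t) + exp(t)]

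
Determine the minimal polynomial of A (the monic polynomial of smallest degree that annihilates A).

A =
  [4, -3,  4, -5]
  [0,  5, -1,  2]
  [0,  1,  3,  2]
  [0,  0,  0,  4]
x^3 - 12*x^2 + 48*x - 64

The characteristic polynomial is χ_A(x) = (x - 4)^4, so the eigenvalues are known. The minimal polynomial is
  m_A(x) = Π_λ (x − λ)^{k_λ}
where k_λ is the size of the *largest* Jordan block for λ (equivalently, the smallest k with (A − λI)^k v = 0 for every generalised eigenvector v of λ).

  λ = 4: largest Jordan block has size 3, contributing (x − 4)^3

So m_A(x) = (x - 4)^3 = x^3 - 12*x^2 + 48*x - 64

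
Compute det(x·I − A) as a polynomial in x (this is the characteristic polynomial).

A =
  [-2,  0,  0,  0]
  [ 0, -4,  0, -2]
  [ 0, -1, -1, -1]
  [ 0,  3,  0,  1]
x^4 + 6*x^3 + 13*x^2 + 12*x + 4

Expanding det(x·I − A) (e.g. by cofactor expansion or by noting that A is similar to its Jordan form J, which has the same characteristic polynomial as A) gives
  χ_A(x) = x^4 + 6*x^3 + 13*x^2 + 12*x + 4
which factors as (x + 1)^2*(x + 2)^2. The eigenvalues (with algebraic multiplicities) are λ = -2 with multiplicity 2, λ = -1 with multiplicity 2.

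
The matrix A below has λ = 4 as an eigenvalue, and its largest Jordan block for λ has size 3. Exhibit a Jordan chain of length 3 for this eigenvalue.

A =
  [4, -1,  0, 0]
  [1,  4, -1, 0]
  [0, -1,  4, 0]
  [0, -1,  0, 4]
A Jordan chain for λ = 4 of length 3:
v_1 = (-1, 0, -1, -1)ᵀ
v_2 = (0, 1, 0, 0)ᵀ
v_3 = (1, 0, 0, 0)ᵀ

Let N = A − (4)·I. We want v_3 with N^3 v_3 = 0 but N^2 v_3 ≠ 0; then v_{j-1} := N · v_j for j = 3, …, 2.

Pick v_3 = (1, 0, 0, 0)ᵀ.
Then v_2 = N · v_3 = (0, 1, 0, 0)ᵀ.
Then v_1 = N · v_2 = (-1, 0, -1, -1)ᵀ.

Sanity check: (A − (4)·I) v_1 = (0, 0, 0, 0)ᵀ = 0. ✓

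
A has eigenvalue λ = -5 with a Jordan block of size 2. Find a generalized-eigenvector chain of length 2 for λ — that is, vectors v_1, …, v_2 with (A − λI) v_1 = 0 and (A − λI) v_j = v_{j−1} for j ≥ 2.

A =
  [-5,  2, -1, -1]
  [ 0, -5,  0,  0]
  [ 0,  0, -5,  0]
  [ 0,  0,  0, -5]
A Jordan chain for λ = -5 of length 2:
v_1 = (2, 0, 0, 0)ᵀ
v_2 = (0, 1, 0, 0)ᵀ

Let N = A − (-5)·I. We want v_2 with N^2 v_2 = 0 but N^1 v_2 ≠ 0; then v_{j-1} := N · v_j for j = 2, …, 2.

Pick v_2 = (0, 1, 0, 0)ᵀ.
Then v_1 = N · v_2 = (2, 0, 0, 0)ᵀ.

Sanity check: (A − (-5)·I) v_1 = (0, 0, 0, 0)ᵀ = 0. ✓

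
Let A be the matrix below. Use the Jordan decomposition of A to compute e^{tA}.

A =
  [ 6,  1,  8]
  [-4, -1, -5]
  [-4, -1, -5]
e^{tA} =
  [6*t + 1, -3*t^2/2 + t, 3*t^2/2 + 8*t]
  [-4*t, t^2 - t + 1, -t^2 - 5*t]
  [-4*t, t^2 - t, -t^2 - 5*t + 1]

Strategy: write A = P · J · P⁻¹ where J is a Jordan canonical form, so e^{tA} = P · e^{tJ} · P⁻¹, and e^{tJ} can be computed block-by-block.

A has Jordan form
J =
  [0, 1, 0]
  [0, 0, 1]
  [0, 0, 0]
(up to reordering of blocks).

Per-block formulas:
  For a 3×3 Jordan block J_3(0): exp(t · J_3(0)) = e^(0t)·(I + t·N + (t^2/2)·N^2), where N is the 3×3 nilpotent shift.

After assembling e^{tJ} and conjugating by P, we get:

e^{tA} =
  [6*t + 1, -3*t^2/2 + t, 3*t^2/2 + 8*t]
  [-4*t, t^2 - t + 1, -t^2 - 5*t]
  [-4*t, t^2 - t, -t^2 - 5*t + 1]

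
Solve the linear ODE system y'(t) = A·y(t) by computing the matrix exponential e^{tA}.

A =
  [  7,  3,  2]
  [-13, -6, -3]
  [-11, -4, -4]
e^{tA} =
  [3*t^2*exp(-t)/2 + 8*t*exp(-t) + exp(-t), t^2*exp(-t)/2 + 3*t*exp(-t), t^2*exp(-t)/2 + 2*t*exp(-t)]
  [-3*t^2*exp(-t) - 13*t*exp(-t), -t^2*exp(-t) - 5*t*exp(-t) + exp(-t), -t^2*exp(-t) - 3*t*exp(-t)]
  [-3*t^2*exp(-t)/2 - 11*t*exp(-t), -t^2*exp(-t)/2 - 4*t*exp(-t), -t^2*exp(-t)/2 - 3*t*exp(-t) + exp(-t)]

Strategy: write A = P · J · P⁻¹ where J is a Jordan canonical form, so e^{tA} = P · e^{tJ} · P⁻¹, and e^{tJ} can be computed block-by-block.

A has Jordan form
J =
  [-1,  1,  0]
  [ 0, -1,  1]
  [ 0,  0, -1]
(up to reordering of blocks).

Per-block formulas:
  For a 3×3 Jordan block J_3(-1): exp(t · J_3(-1)) = e^(-1t)·(I + t·N + (t^2/2)·N^2), where N is the 3×3 nilpotent shift.

After assembling e^{tJ} and conjugating by P, we get:

e^{tA} =
  [3*t^2*exp(-t)/2 + 8*t*exp(-t) + exp(-t), t^2*exp(-t)/2 + 3*t*exp(-t), t^2*exp(-t)/2 + 2*t*exp(-t)]
  [-3*t^2*exp(-t) - 13*t*exp(-t), -t^2*exp(-t) - 5*t*exp(-t) + exp(-t), -t^2*exp(-t) - 3*t*exp(-t)]
  [-3*t^2*exp(-t)/2 - 11*t*exp(-t), -t^2*exp(-t)/2 - 4*t*exp(-t), -t^2*exp(-t)/2 - 3*t*exp(-t) + exp(-t)]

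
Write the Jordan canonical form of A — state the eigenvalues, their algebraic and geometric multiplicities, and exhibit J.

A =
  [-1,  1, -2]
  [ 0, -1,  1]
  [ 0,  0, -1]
J_3(-1)

The characteristic polynomial is
  det(x·I − A) = x^3 + 3*x^2 + 3*x + 1 = (x + 1)^3

Eigenvalues and multiplicities (the geometric multiplicity of λ is n − rank(A − λI), which equals the number of Jordan blocks for λ):
  λ = -1: algebraic multiplicity = 3, geometric multiplicity = 1

Determining the block sizes for each eigenvalue:
  λ = -1: one block (gm = 1), so the single block has size am = 3 → block sizes [3]

Assembling the blocks gives a Jordan form
J =
  [-1,  1,  0]
  [ 0, -1,  1]
  [ 0,  0, -1]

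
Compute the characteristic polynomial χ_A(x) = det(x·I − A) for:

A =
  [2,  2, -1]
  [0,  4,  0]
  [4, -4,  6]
x^3 - 12*x^2 + 48*x - 64

Expanding det(x·I − A) (e.g. by cofactor expansion or by noting that A is similar to its Jordan form J, which has the same characteristic polynomial as A) gives
  χ_A(x) = x^3 - 12*x^2 + 48*x - 64
which factors as (x - 4)^3. The eigenvalues (with algebraic multiplicities) are λ = 4 with multiplicity 3.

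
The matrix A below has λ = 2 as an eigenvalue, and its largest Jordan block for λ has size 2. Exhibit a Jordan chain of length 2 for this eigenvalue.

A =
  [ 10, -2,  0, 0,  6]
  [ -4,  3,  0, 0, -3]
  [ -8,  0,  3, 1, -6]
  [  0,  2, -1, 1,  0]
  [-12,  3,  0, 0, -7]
A Jordan chain for λ = 2 of length 2:
v_1 = (8, -4, -8, 0, -12)ᵀ
v_2 = (1, 0, 0, 0, 0)ᵀ

Let N = A − (2)·I. We want v_2 with N^2 v_2 = 0 but N^1 v_2 ≠ 0; then v_{j-1} := N · v_j for j = 2, …, 2.

Pick v_2 = (1, 0, 0, 0, 0)ᵀ.
Then v_1 = N · v_2 = (8, -4, -8, 0, -12)ᵀ.

Sanity check: (A − (2)·I) v_1 = (0, 0, 0, 0, 0)ᵀ = 0. ✓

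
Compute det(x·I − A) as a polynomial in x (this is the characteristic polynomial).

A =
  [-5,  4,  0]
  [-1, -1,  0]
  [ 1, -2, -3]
x^3 + 9*x^2 + 27*x + 27

Expanding det(x·I − A) (e.g. by cofactor expansion or by noting that A is similar to its Jordan form J, which has the same characteristic polynomial as A) gives
  χ_A(x) = x^3 + 9*x^2 + 27*x + 27
which factors as (x + 3)^3. The eigenvalues (with algebraic multiplicities) are λ = -3 with multiplicity 3.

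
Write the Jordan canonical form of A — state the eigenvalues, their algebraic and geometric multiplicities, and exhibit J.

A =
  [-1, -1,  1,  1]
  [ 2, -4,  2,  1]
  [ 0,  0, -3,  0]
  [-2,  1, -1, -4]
J_3(-3) ⊕ J_1(-3)

The characteristic polynomial is
  det(x·I − A) = x^4 + 12*x^3 + 54*x^2 + 108*x + 81 = (x + 3)^4

Eigenvalues and multiplicities (the geometric multiplicity of λ is n − rank(A − λI), which equals the number of Jordan blocks for λ):
  λ = -3: algebraic multiplicity = 4, geometric multiplicity = 2

Determining the block sizes for each eigenvalue:
  λ = -3: with am = 4 and gm = 2, the partition is not yet determined (e.g. several partitions of 4 into 2 parts exist). Let N = A − (-3)·I. Computing rank(N^1) = 2, rank(N^2) = 1, rank(N^3) = 0; the number of blocks of size ≥ j is rank(N^{j−1}) − rank(N^j), giving [2, 1, 1]. So we have 1 block(s) of size 3, 1 block(s) of size 1 → block sizes [3, 1]

Assembling the blocks gives a Jordan form
J =
  [-3,  1,  0,  0]
  [ 0, -3,  1,  0]
  [ 0,  0, -3,  0]
  [ 0,  0,  0, -3]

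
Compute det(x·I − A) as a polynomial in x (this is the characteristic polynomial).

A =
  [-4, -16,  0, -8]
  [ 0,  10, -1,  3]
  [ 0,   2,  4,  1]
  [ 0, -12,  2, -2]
x^4 - 8*x^3 + 128*x - 256

Expanding det(x·I − A) (e.g. by cofactor expansion or by noting that A is similar to its Jordan form J, which has the same characteristic polynomial as A) gives
  χ_A(x) = x^4 - 8*x^3 + 128*x - 256
which factors as (x - 4)^3*(x + 4). The eigenvalues (with algebraic multiplicities) are λ = -4 with multiplicity 1, λ = 4 with multiplicity 3.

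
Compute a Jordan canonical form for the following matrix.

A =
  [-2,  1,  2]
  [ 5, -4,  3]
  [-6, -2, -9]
J_3(-5)

The characteristic polynomial is
  det(x·I − A) = x^3 + 15*x^2 + 75*x + 125 = (x + 5)^3

Eigenvalues and multiplicities (the geometric multiplicity of λ is n − rank(A − λI), which equals the number of Jordan blocks for λ):
  λ = -5: algebraic multiplicity = 3, geometric multiplicity = 1

Determining the block sizes for each eigenvalue:
  λ = -5: one block (gm = 1), so the single block has size am = 3 → block sizes [3]

Assembling the blocks gives a Jordan form
J =
  [-5,  1,  0]
  [ 0, -5,  1]
  [ 0,  0, -5]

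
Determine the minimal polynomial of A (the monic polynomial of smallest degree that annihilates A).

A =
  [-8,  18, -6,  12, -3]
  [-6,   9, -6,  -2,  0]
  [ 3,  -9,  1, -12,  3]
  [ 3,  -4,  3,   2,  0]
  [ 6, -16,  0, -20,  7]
x^3 - 6*x^2 + 9*x - 4

The characteristic polynomial is χ_A(x) = (x - 4)^2*(x - 1)^3, so the eigenvalues are known. The minimal polynomial is
  m_A(x) = Π_λ (x − λ)^{k_λ}
where k_λ is the size of the *largest* Jordan block for λ (equivalently, the smallest k with (A − λI)^k v = 0 for every generalised eigenvector v of λ).

  λ = 1: largest Jordan block has size 2, contributing (x − 1)^2
  λ = 4: largest Jordan block has size 1, contributing (x − 4)

So m_A(x) = (x - 4)*(x - 1)^2 = x^3 - 6*x^2 + 9*x - 4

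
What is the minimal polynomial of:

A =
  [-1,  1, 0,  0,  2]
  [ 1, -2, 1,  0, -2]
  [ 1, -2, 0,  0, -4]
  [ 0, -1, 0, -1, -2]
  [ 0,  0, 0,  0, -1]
x^3 + 3*x^2 + 3*x + 1

The characteristic polynomial is χ_A(x) = (x + 1)^5, so the eigenvalues are known. The minimal polynomial is
  m_A(x) = Π_λ (x − λ)^{k_λ}
where k_λ is the size of the *largest* Jordan block for λ (equivalently, the smallest k with (A − λI)^k v = 0 for every generalised eigenvector v of λ).

  λ = -1: largest Jordan block has size 3, contributing (x + 1)^3

So m_A(x) = (x + 1)^3 = x^3 + 3*x^2 + 3*x + 1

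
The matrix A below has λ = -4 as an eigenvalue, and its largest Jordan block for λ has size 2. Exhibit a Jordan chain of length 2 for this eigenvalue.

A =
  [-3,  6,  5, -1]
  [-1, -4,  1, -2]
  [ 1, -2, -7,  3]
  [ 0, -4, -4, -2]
A Jordan chain for λ = -4 of length 2:
v_1 = (1, -1, 1, 0)ᵀ
v_2 = (1, 0, 0, 0)ᵀ

Let N = A − (-4)·I. We want v_2 with N^2 v_2 = 0 but N^1 v_2 ≠ 0; then v_{j-1} := N · v_j for j = 2, …, 2.

Pick v_2 = (1, 0, 0, 0)ᵀ.
Then v_1 = N · v_2 = (1, -1, 1, 0)ᵀ.

Sanity check: (A − (-4)·I) v_1 = (0, 0, 0, 0)ᵀ = 0. ✓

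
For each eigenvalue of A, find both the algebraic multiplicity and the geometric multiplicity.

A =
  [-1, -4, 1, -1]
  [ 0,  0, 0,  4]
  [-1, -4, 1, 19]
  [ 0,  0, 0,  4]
λ = 0: alg = 3, geom = 2; λ = 4: alg = 1, geom = 1

Step 1 — factor the characteristic polynomial to read off the algebraic multiplicities:
  χ_A(x) = x^3*(x - 4)

Step 2 — compute geometric multiplicities via the rank-nullity identity g(λ) = n − rank(A − λI):
  rank(A − (0)·I) = 2, so dim ker(A − (0)·I) = n − 2 = 2
  rank(A − (4)·I) = 3, so dim ker(A − (4)·I) = n − 3 = 1

Summary:
  λ = 0: algebraic multiplicity = 3, geometric multiplicity = 2
  λ = 4: algebraic multiplicity = 1, geometric multiplicity = 1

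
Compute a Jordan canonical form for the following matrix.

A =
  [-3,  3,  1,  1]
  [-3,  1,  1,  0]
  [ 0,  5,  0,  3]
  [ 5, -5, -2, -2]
J_2(-1) ⊕ J_2(-1)

The characteristic polynomial is
  det(x·I − A) = x^4 + 4*x^3 + 6*x^2 + 4*x + 1 = (x + 1)^4

Eigenvalues and multiplicities (the geometric multiplicity of λ is n − rank(A − λI), which equals the number of Jordan blocks for λ):
  λ = -1: algebraic multiplicity = 4, geometric multiplicity = 2

Determining the block sizes for each eigenvalue:
  λ = -1: with am = 4 and gm = 2, the partition is not yet determined (e.g. several partitions of 4 into 2 parts exist). Let N = A − (-1)·I. Computing rank(N^1) = 2, rank(N^2) = 0; the number of blocks of size ≥ j is rank(N^{j−1}) − rank(N^j), giving [2, 2]. So we have 2 block(s) of size 2 → block sizes [2, 2]

Assembling the blocks gives a Jordan form
J =
  [-1,  1,  0,  0]
  [ 0, -1,  0,  0]
  [ 0,  0, -1,  1]
  [ 0,  0,  0, -1]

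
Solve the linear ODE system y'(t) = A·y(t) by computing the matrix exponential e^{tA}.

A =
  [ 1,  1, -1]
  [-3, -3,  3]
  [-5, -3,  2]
e^{tA} =
  [3*t^2/2 + t + 1, t^2/2 + t, -t]
  [-9*t^2/2 - 3*t, -3*t^2/2 - 3*t + 1, 3*t]
  [-3*t^2 - 5*t, -t^2 - 3*t, 2*t + 1]

Strategy: write A = P · J · P⁻¹ where J is a Jordan canonical form, so e^{tA} = P · e^{tJ} · P⁻¹, and e^{tJ} can be computed block-by-block.

A has Jordan form
J =
  [0, 1, 0]
  [0, 0, 1]
  [0, 0, 0]
(up to reordering of blocks).

Per-block formulas:
  For a 3×3 Jordan block J_3(0): exp(t · J_3(0)) = e^(0t)·(I + t·N + (t^2/2)·N^2), where N is the 3×3 nilpotent shift.

After assembling e^{tJ} and conjugating by P, we get:

e^{tA} =
  [3*t^2/2 + t + 1, t^2/2 + t, -t]
  [-9*t^2/2 - 3*t, -3*t^2/2 - 3*t + 1, 3*t]
  [-3*t^2 - 5*t, -t^2 - 3*t, 2*t + 1]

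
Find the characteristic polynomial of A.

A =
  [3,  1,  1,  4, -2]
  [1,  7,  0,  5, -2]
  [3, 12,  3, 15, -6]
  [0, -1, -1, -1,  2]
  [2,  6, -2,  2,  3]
x^5 - 15*x^4 + 90*x^3 - 270*x^2 + 405*x - 243

Expanding det(x·I − A) (e.g. by cofactor expansion or by noting that A is similar to its Jordan form J, which has the same characteristic polynomial as A) gives
  χ_A(x) = x^5 - 15*x^4 + 90*x^3 - 270*x^2 + 405*x - 243
which factors as (x - 3)^5. The eigenvalues (with algebraic multiplicities) are λ = 3 with multiplicity 5.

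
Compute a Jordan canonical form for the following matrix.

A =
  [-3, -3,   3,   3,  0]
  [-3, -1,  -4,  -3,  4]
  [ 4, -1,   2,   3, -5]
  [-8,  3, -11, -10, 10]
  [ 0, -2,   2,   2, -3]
J_3(-3) ⊕ J_2(-3)

The characteristic polynomial is
  det(x·I − A) = x^5 + 15*x^4 + 90*x^3 + 270*x^2 + 405*x + 243 = (x + 3)^5

Eigenvalues and multiplicities (the geometric multiplicity of λ is n − rank(A − λI), which equals the number of Jordan blocks for λ):
  λ = -3: algebraic multiplicity = 5, geometric multiplicity = 2

Determining the block sizes for each eigenvalue:
  λ = -3: with am = 5 and gm = 2, the partition is not yet determined (e.g. several partitions of 5 into 2 parts exist). Let N = A − (-3)·I. Computing rank(N^1) = 3, rank(N^2) = 1, rank(N^3) = 0; the number of blocks of size ≥ j is rank(N^{j−1}) − rank(N^j), giving [2, 2, 1]. So we have 1 block(s) of size 3, 1 block(s) of size 2 → block sizes [3, 2]

Assembling the blocks gives a Jordan form
J =
  [-3,  1,  0,  0,  0]
  [ 0, -3,  1,  0,  0]
  [ 0,  0, -3,  0,  0]
  [ 0,  0,  0, -3,  1]
  [ 0,  0,  0,  0, -3]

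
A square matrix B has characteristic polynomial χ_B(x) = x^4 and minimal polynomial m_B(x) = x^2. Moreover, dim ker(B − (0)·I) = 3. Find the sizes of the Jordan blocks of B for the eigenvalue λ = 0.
Block sizes for λ = 0: [2, 1, 1]

Step 1 — from the characteristic polynomial, algebraic multiplicity of λ = 0 is 4. From dim ker(B − (0)·I) = 3, there are exactly 3 Jordan blocks for λ = 0.
Step 2 — from the minimal polynomial, the factor (x − 0)^2 tells us the largest block for λ = 0 has size 2.
Step 3 — with total size 4, 3 blocks, and largest block 2, the block sizes (in nonincreasing order) are [2, 1, 1].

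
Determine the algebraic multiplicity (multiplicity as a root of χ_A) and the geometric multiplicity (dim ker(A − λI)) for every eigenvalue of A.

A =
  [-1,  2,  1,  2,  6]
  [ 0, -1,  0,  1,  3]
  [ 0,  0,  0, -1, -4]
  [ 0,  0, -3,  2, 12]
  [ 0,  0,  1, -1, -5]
λ = -1: alg = 5, geom = 2

Step 1 — factor the characteristic polynomial to read off the algebraic multiplicities:
  χ_A(x) = (x + 1)^5

Step 2 — compute geometric multiplicities via the rank-nullity identity g(λ) = n − rank(A − λI):
  rank(A − (-1)·I) = 3, so dim ker(A − (-1)·I) = n − 3 = 2

Summary:
  λ = -1: algebraic multiplicity = 5, geometric multiplicity = 2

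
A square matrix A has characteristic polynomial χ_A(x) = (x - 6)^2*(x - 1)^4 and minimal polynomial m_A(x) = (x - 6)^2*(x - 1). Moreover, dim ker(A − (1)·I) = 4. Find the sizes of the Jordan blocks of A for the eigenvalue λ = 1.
Block sizes for λ = 1: [1, 1, 1, 1]

Step 1 — from the characteristic polynomial, algebraic multiplicity of λ = 1 is 4. From dim ker(A − (1)·I) = 4, there are exactly 4 Jordan blocks for λ = 1.
Step 2 — from the minimal polynomial, the factor (x − 1) tells us the largest block for λ = 1 has size 1.
Step 3 — with total size 4, 4 blocks, and largest block 1, the block sizes (in nonincreasing order) are [1, 1, 1, 1].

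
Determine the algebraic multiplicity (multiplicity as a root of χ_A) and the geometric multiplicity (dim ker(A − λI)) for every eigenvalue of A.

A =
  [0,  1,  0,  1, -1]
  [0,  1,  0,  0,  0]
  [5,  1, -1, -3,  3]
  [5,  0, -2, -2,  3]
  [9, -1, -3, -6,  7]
λ = 1: alg = 5, geom = 2

Step 1 — factor the characteristic polynomial to read off the algebraic multiplicities:
  χ_A(x) = (x - 1)^5

Step 2 — compute geometric multiplicities via the rank-nullity identity g(λ) = n − rank(A − λI):
  rank(A − (1)·I) = 3, so dim ker(A − (1)·I) = n − 3 = 2

Summary:
  λ = 1: algebraic multiplicity = 5, geometric multiplicity = 2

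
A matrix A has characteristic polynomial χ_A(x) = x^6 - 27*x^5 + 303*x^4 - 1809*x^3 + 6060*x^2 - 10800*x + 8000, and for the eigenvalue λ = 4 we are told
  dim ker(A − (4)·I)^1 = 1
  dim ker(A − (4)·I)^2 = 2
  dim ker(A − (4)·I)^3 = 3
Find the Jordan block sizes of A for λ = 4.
Block sizes for λ = 4: [3]

From the dimensions of kernels of powers, the number of Jordan blocks of size at least j is d_j − d_{j−1} where d_j = dim ker(N^j) (with d_0 = 0). Computing the differences gives [1, 1, 1].
The number of blocks of size exactly k is (#blocks of size ≥ k) − (#blocks of size ≥ k + 1), so the partition is: 1 block(s) of size 3.
In nonincreasing order the block sizes are [3].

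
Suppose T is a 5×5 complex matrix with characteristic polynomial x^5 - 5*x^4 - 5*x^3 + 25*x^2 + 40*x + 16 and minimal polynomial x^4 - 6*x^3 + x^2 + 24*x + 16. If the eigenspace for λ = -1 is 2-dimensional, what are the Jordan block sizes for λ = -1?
Block sizes for λ = -1: [2, 1]

Step 1 — from the characteristic polynomial, algebraic multiplicity of λ = -1 is 3. From dim ker(T − (-1)·I) = 2, there are exactly 2 Jordan blocks for λ = -1.
Step 2 — from the minimal polynomial, the factor (x + 1)^2 tells us the largest block for λ = -1 has size 2.
Step 3 — with total size 3, 2 blocks, and largest block 2, the block sizes (in nonincreasing order) are [2, 1].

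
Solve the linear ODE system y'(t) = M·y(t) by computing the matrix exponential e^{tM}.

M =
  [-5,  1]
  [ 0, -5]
e^{tM} =
  [exp(-5*t), t*exp(-5*t)]
  [0, exp(-5*t)]

Strategy: write M = P · J · P⁻¹ where J is a Jordan canonical form, so e^{tM} = P · e^{tJ} · P⁻¹, and e^{tJ} can be computed block-by-block.

M has Jordan form
J =
  [-5,  1]
  [ 0, -5]
(up to reordering of blocks).

Per-block formulas:
  For a 2×2 Jordan block J_2(-5): exp(t · J_2(-5)) = e^(-5t)·(I + t·N), where N is the 2×2 nilpotent shift.

After assembling e^{tJ} and conjugating by P, we get:

e^{tM} =
  [exp(-5*t), t*exp(-5*t)]
  [0, exp(-5*t)]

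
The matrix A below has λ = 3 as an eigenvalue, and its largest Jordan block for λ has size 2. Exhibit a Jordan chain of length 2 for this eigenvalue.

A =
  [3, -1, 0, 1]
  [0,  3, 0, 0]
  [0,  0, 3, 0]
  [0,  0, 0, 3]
A Jordan chain for λ = 3 of length 2:
v_1 = (-1, 0, 0, 0)ᵀ
v_2 = (0, 1, 0, 0)ᵀ

Let N = A − (3)·I. We want v_2 with N^2 v_2 = 0 but N^1 v_2 ≠ 0; then v_{j-1} := N · v_j for j = 2, …, 2.

Pick v_2 = (0, 1, 0, 0)ᵀ.
Then v_1 = N · v_2 = (-1, 0, 0, 0)ᵀ.

Sanity check: (A − (3)·I) v_1 = (0, 0, 0, 0)ᵀ = 0. ✓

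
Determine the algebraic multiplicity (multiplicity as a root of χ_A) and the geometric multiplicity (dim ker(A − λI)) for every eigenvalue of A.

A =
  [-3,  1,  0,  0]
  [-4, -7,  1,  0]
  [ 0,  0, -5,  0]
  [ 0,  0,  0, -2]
λ = -5: alg = 3, geom = 1; λ = -2: alg = 1, geom = 1

Step 1 — factor the characteristic polynomial to read off the algebraic multiplicities:
  χ_A(x) = (x + 2)*(x + 5)^3

Step 2 — compute geometric multiplicities via the rank-nullity identity g(λ) = n − rank(A − λI):
  rank(A − (-5)·I) = 3, so dim ker(A − (-5)·I) = n − 3 = 1
  rank(A − (-2)·I) = 3, so dim ker(A − (-2)·I) = n − 3 = 1

Summary:
  λ = -5: algebraic multiplicity = 3, geometric multiplicity = 1
  λ = -2: algebraic multiplicity = 1, geometric multiplicity = 1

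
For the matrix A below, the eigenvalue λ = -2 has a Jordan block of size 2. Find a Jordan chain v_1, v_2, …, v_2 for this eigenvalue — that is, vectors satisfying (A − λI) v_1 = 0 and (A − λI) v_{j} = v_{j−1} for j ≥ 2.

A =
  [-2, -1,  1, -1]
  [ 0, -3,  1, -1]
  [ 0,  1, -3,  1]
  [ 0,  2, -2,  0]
A Jordan chain for λ = -2 of length 2:
v_1 = (-1, -1, 1, 2)ᵀ
v_2 = (0, 1, 0, 0)ᵀ

Let N = A − (-2)·I. We want v_2 with N^2 v_2 = 0 but N^1 v_2 ≠ 0; then v_{j-1} := N · v_j for j = 2, …, 2.

Pick v_2 = (0, 1, 0, 0)ᵀ.
Then v_1 = N · v_2 = (-1, -1, 1, 2)ᵀ.

Sanity check: (A − (-2)·I) v_1 = (0, 0, 0, 0)ᵀ = 0. ✓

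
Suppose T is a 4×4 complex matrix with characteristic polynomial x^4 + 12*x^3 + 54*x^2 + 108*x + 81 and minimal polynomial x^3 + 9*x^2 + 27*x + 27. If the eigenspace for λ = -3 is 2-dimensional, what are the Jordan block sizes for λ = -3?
Block sizes for λ = -3: [3, 1]

Step 1 — from the characteristic polynomial, algebraic multiplicity of λ = -3 is 4. From dim ker(T − (-3)·I) = 2, there are exactly 2 Jordan blocks for λ = -3.
Step 2 — from the minimal polynomial, the factor (x + 3)^3 tells us the largest block for λ = -3 has size 3.
Step 3 — with total size 4, 2 blocks, and largest block 3, the block sizes (in nonincreasing order) are [3, 1].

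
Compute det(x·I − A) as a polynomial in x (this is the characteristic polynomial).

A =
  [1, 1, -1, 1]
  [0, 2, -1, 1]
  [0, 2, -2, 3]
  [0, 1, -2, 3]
x^4 - 4*x^3 + 6*x^2 - 4*x + 1

Expanding det(x·I − A) (e.g. by cofactor expansion or by noting that A is similar to its Jordan form J, which has the same characteristic polynomial as A) gives
  χ_A(x) = x^4 - 4*x^3 + 6*x^2 - 4*x + 1
which factors as (x - 1)^4. The eigenvalues (with algebraic multiplicities) are λ = 1 with multiplicity 4.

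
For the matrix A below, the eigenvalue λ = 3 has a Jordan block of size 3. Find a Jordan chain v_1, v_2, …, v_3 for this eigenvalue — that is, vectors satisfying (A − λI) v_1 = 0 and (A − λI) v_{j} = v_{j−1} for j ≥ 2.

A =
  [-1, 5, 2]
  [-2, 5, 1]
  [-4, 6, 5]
A Jordan chain for λ = 3 of length 3:
v_1 = (-2, 0, -4)ᵀ
v_2 = (-4, -2, -4)ᵀ
v_3 = (1, 0, 0)ᵀ

Let N = A − (3)·I. We want v_3 with N^3 v_3 = 0 but N^2 v_3 ≠ 0; then v_{j-1} := N · v_j for j = 3, …, 2.

Pick v_3 = (1, 0, 0)ᵀ.
Then v_2 = N · v_3 = (-4, -2, -4)ᵀ.
Then v_1 = N · v_2 = (-2, 0, -4)ᵀ.

Sanity check: (A − (3)·I) v_1 = (0, 0, 0)ᵀ = 0. ✓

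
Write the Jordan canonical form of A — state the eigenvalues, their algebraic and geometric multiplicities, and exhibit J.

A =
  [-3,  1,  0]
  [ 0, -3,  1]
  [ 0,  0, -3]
J_3(-3)

The characteristic polynomial is
  det(x·I − A) = x^3 + 9*x^2 + 27*x + 27 = (x + 3)^3

Eigenvalues and multiplicities (the geometric multiplicity of λ is n − rank(A − λI), which equals the number of Jordan blocks for λ):
  λ = -3: algebraic multiplicity = 3, geometric multiplicity = 1

Determining the block sizes for each eigenvalue:
  λ = -3: one block (gm = 1), so the single block has size am = 3 → block sizes [3]

Assembling the blocks gives a Jordan form
J =
  [-3,  1,  0]
  [ 0, -3,  1]
  [ 0,  0, -3]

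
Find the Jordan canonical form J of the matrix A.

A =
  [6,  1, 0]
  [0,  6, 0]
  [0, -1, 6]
J_2(6) ⊕ J_1(6)

The characteristic polynomial is
  det(x·I − A) = x^3 - 18*x^2 + 108*x - 216 = (x - 6)^3

Eigenvalues and multiplicities (the geometric multiplicity of λ is n − rank(A − λI), which equals the number of Jordan blocks for λ):
  λ = 6: algebraic multiplicity = 3, geometric multiplicity = 2

Determining the block sizes for each eigenvalue:
  λ = 6: 2 blocks summing to 3 forces exactly one block of size 2 and the rest size 1 → block sizes [2, 1]

Assembling the blocks gives a Jordan form
J =
  [6, 1, 0]
  [0, 6, 0]
  [0, 0, 6]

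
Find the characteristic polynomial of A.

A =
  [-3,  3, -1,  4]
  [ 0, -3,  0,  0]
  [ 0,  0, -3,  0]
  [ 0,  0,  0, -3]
x^4 + 12*x^3 + 54*x^2 + 108*x + 81

Expanding det(x·I − A) (e.g. by cofactor expansion or by noting that A is similar to its Jordan form J, which has the same characteristic polynomial as A) gives
  χ_A(x) = x^4 + 12*x^3 + 54*x^2 + 108*x + 81
which factors as (x + 3)^4. The eigenvalues (with algebraic multiplicities) are λ = -3 with multiplicity 4.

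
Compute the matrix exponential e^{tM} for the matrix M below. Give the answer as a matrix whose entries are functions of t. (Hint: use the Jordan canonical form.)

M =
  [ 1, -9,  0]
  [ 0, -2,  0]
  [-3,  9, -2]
e^{tM} =
  [exp(t), -3*exp(t) + 3*exp(-2*t), 0]
  [0, exp(-2*t), 0]
  [-exp(t) + exp(-2*t), 3*exp(t) - 3*exp(-2*t), exp(-2*t)]

Strategy: write M = P · J · P⁻¹ where J is a Jordan canonical form, so e^{tM} = P · e^{tJ} · P⁻¹, and e^{tJ} can be computed block-by-block.

M has Jordan form
J =
  [-2,  0, 0]
  [ 0, -2, 0]
  [ 0,  0, 1]
(up to reordering of blocks).

Per-block formulas:
  For a 1×1 block at λ = -2: exp(t · [-2]) = [e^(-2t)].
  For a 1×1 block at λ = 1: exp(t · [1]) = [e^(1t)].

After assembling e^{tJ} and conjugating by P, we get:

e^{tM} =
  [exp(t), -3*exp(t) + 3*exp(-2*t), 0]
  [0, exp(-2*t), 0]
  [-exp(t) + exp(-2*t), 3*exp(t) - 3*exp(-2*t), exp(-2*t)]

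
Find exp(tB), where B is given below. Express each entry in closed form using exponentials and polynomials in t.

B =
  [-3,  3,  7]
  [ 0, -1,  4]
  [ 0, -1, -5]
e^{tB} =
  [exp(-3*t), -t^2*exp(-3*t)/2 + 3*t*exp(-3*t), -t^2*exp(-3*t) + 7*t*exp(-3*t)]
  [0, 2*t*exp(-3*t) + exp(-3*t), 4*t*exp(-3*t)]
  [0, -t*exp(-3*t), -2*t*exp(-3*t) + exp(-3*t)]

Strategy: write B = P · J · P⁻¹ where J is a Jordan canonical form, so e^{tB} = P · e^{tJ} · P⁻¹, and e^{tJ} can be computed block-by-block.

B has Jordan form
J =
  [-3,  1,  0]
  [ 0, -3,  1]
  [ 0,  0, -3]
(up to reordering of blocks).

Per-block formulas:
  For a 3×3 Jordan block J_3(-3): exp(t · J_3(-3)) = e^(-3t)·(I + t·N + (t^2/2)·N^2), where N is the 3×3 nilpotent shift.

After assembling e^{tJ} and conjugating by P, we get:

e^{tB} =
  [exp(-3*t), -t^2*exp(-3*t)/2 + 3*t*exp(-3*t), -t^2*exp(-3*t) + 7*t*exp(-3*t)]
  [0, 2*t*exp(-3*t) + exp(-3*t), 4*t*exp(-3*t)]
  [0, -t*exp(-3*t), -2*t*exp(-3*t) + exp(-3*t)]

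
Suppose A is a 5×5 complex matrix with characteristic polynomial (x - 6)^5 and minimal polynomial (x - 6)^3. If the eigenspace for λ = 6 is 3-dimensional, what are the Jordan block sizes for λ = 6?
Block sizes for λ = 6: [3, 1, 1]

Step 1 — from the characteristic polynomial, algebraic multiplicity of λ = 6 is 5. From dim ker(A − (6)·I) = 3, there are exactly 3 Jordan blocks for λ = 6.
Step 2 — from the minimal polynomial, the factor (x − 6)^3 tells us the largest block for λ = 6 has size 3.
Step 3 — with total size 5, 3 blocks, and largest block 3, the block sizes (in nonincreasing order) are [3, 1, 1].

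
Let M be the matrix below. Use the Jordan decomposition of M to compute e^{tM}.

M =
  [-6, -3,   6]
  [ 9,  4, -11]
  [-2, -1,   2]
e^{tM} =
  [-3*t^2/2 - 6*t + 1, -3*t, 9*t^2/2 + 6*t]
  [2*t^2 + 9*t, 4*t + 1, -6*t^2 - 11*t]
  [-t^2/2 - 2*t, -t, 3*t^2/2 + 2*t + 1]

Strategy: write M = P · J · P⁻¹ where J is a Jordan canonical form, so e^{tM} = P · e^{tJ} · P⁻¹, and e^{tJ} can be computed block-by-block.

M has Jordan form
J =
  [0, 1, 0]
  [0, 0, 1]
  [0, 0, 0]
(up to reordering of blocks).

Per-block formulas:
  For a 3×3 Jordan block J_3(0): exp(t · J_3(0)) = e^(0t)·(I + t·N + (t^2/2)·N^2), where N is the 3×3 nilpotent shift.

After assembling e^{tJ} and conjugating by P, we get:

e^{tM} =
  [-3*t^2/2 - 6*t + 1, -3*t, 9*t^2/2 + 6*t]
  [2*t^2 + 9*t, 4*t + 1, -6*t^2 - 11*t]
  [-t^2/2 - 2*t, -t, 3*t^2/2 + 2*t + 1]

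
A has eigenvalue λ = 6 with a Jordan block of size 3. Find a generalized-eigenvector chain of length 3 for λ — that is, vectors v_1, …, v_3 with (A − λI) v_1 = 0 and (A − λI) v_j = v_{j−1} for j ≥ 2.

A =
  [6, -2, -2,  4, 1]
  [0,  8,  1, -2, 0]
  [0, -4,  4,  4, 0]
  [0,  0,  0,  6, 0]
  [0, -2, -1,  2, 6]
A Jordan chain for λ = 6 of length 3:
v_1 = (2, 0, 0, 0, 0)ᵀ
v_2 = (-2, 2, -4, 0, -2)ᵀ
v_3 = (0, 1, 0, 0, 0)ᵀ

Let N = A − (6)·I. We want v_3 with N^3 v_3 = 0 but N^2 v_3 ≠ 0; then v_{j-1} := N · v_j for j = 3, …, 2.

Pick v_3 = (0, 1, 0, 0, 0)ᵀ.
Then v_2 = N · v_3 = (-2, 2, -4, 0, -2)ᵀ.
Then v_1 = N · v_2 = (2, 0, 0, 0, 0)ᵀ.

Sanity check: (A − (6)·I) v_1 = (0, 0, 0, 0, 0)ᵀ = 0. ✓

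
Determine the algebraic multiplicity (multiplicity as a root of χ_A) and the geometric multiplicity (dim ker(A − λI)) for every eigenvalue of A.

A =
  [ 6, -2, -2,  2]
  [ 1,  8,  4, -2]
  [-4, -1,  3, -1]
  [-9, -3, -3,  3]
λ = 4: alg = 2, geom = 1; λ = 6: alg = 2, geom = 1

Step 1 — factor the characteristic polynomial to read off the algebraic multiplicities:
  χ_A(x) = (x - 6)^2*(x - 4)^2

Step 2 — compute geometric multiplicities via the rank-nullity identity g(λ) = n − rank(A − λI):
  rank(A − (4)·I) = 3, so dim ker(A − (4)·I) = n − 3 = 1
  rank(A − (6)·I) = 3, so dim ker(A − (6)·I) = n − 3 = 1

Summary:
  λ = 4: algebraic multiplicity = 2, geometric multiplicity = 1
  λ = 6: algebraic multiplicity = 2, geometric multiplicity = 1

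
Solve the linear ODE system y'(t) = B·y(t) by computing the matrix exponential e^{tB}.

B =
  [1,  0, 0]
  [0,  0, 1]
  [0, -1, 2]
e^{tB} =
  [exp(t), 0, 0]
  [0, -t*exp(t) + exp(t), t*exp(t)]
  [0, -t*exp(t), t*exp(t) + exp(t)]

Strategy: write B = P · J · P⁻¹ where J is a Jordan canonical form, so e^{tB} = P · e^{tJ} · P⁻¹, and e^{tJ} can be computed block-by-block.

B has Jordan form
J =
  [1, 1, 0]
  [0, 1, 0]
  [0, 0, 1]
(up to reordering of blocks).

Per-block formulas:
  For a 2×2 Jordan block J_2(1): exp(t · J_2(1)) = e^(1t)·(I + t·N), where N is the 2×2 nilpotent shift.
  For a 1×1 block at λ = 1: exp(t · [1]) = [e^(1t)].

After assembling e^{tJ} and conjugating by P, we get:

e^{tB} =
  [exp(t), 0, 0]
  [0, -t*exp(t) + exp(t), t*exp(t)]
  [0, -t*exp(t), t*exp(t) + exp(t)]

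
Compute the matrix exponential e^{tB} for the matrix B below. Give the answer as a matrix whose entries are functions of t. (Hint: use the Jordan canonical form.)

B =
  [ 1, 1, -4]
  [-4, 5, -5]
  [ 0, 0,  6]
e^{tB} =
  [-2*t*exp(3*t) + exp(3*t), t*exp(3*t), -t*exp(3*t) - exp(6*t) + exp(3*t)]
  [-4*t*exp(3*t), 2*t*exp(3*t) + exp(3*t), -2*t*exp(3*t) - exp(6*t) + exp(3*t)]
  [0, 0, exp(6*t)]

Strategy: write B = P · J · P⁻¹ where J is a Jordan canonical form, so e^{tB} = P · e^{tJ} · P⁻¹, and e^{tJ} can be computed block-by-block.

B has Jordan form
J =
  [3, 1, 0]
  [0, 3, 0]
  [0, 0, 6]
(up to reordering of blocks).

Per-block formulas:
  For a 2×2 Jordan block J_2(3): exp(t · J_2(3)) = e^(3t)·(I + t·N), where N is the 2×2 nilpotent shift.
  For a 1×1 block at λ = 6: exp(t · [6]) = [e^(6t)].

After assembling e^{tJ} and conjugating by P, we get:

e^{tB} =
  [-2*t*exp(3*t) + exp(3*t), t*exp(3*t), -t*exp(3*t) - exp(6*t) + exp(3*t)]
  [-4*t*exp(3*t), 2*t*exp(3*t) + exp(3*t), -2*t*exp(3*t) - exp(6*t) + exp(3*t)]
  [0, 0, exp(6*t)]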